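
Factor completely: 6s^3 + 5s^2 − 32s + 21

By the rational root theorem, s = 1 is a root, so (s − 1) is a factor; dividing leaves 6s^2 + 11s − 21.
The remaining quadratic factors as (6s − 7)(s + 3).

(6s − 7)(s + 3)(s − 1)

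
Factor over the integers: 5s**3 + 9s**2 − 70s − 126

(5s + 9)(s**2 − 14)

Group as (5s**3 − 70s) + (9s**2 − 126) = 5s(s**2 − 14) + 9(s**2 − 14).
Both groups share the factor (s**2 − 14).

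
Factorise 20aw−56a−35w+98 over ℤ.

Group as (20aw−56a) + (−35w+98) = 4a(5w−14) − 7(5w−14).
Both groups share the factor (5w−14).

(4a−7)(5w−14)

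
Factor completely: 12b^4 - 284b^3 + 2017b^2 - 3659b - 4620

(2b - 11)(6b + 5)(b - 12)(b - 7)

Testing divisors of the constant over divisors of the leading coefficient, b = 7 is a root, so (b - 7) divides it; the quotient is 12b^3 - 200b^2 + 617b + 660.
Next, b = -5/6 is a root, giving the factor (6b + 5) and quotient 2b^2 - 35b + 132.
The remaining quadratic factors as (2b - 11)(b - 12).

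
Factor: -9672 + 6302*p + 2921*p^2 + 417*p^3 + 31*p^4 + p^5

By the rational root theorem, p = -6 is a root, so (p + 6) divides it; the quotient is p^4 + 25*p^3 + 267*p^2 + 1319*p - 1612.
Then p = -13 is a root, giving the factor (p + 13) and quotient p^3 + 12*p^2 + 111*p - 124.
Next, p = 1 is a root, so (p - 1) is a factor; dividing leaves p^2 + 13*p + 124.
The quadratic p^2 + 13*p + 124 has discriminant -327 < 0 and is irreducible over ℤ.

(p + 13)*(p + 6)*(p - 1)*(p^2 + 13*p + 124)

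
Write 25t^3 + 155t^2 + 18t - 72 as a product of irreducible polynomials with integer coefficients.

By the rational root theorem, t = -6 is a root, giving the factor (t + 6) and quotient 25t^2 + 5t - 12.
The remaining quadratic factors as (5t + 4)(5t - 3).

(5t + 4)(5t - 3)(t + 6)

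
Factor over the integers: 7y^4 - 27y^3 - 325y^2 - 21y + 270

(7y - 6)(y + 1)(y + 5)(y - 9)

Testing divisors of the constant over divisors of the leading coefficient, y = -1 is a root, so (y + 1) is a factor; dividing leaves 7y^3 - 34y^2 - 291y + 270.
Continuing, y = 6/7 is a root, so (7y - 6) divides it; the quotient is y^2 - 4y - 45.
The remaining quadratic factors as (y + 5)(y - 9).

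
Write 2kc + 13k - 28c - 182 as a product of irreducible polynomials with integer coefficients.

(2c + 13)(k - 14)

Group as (2kc + 13k) + (-28c - 182) = k(2c + 13) - 14(2c + 13).
Both groups share the factor (2c + 13).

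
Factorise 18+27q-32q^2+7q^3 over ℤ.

Trying the rational-root candidates, q = -3/7 is a root, so (7q+3) divides it; the quotient is q^2-5q+6.
The remaining quadratic factors as (q-3)(q-2).

(7q+3)(q-2)(q-3)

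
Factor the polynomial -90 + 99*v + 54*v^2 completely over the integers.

Pull out the common factor 9, then factor the remaining trinomial.

9*(2*v + 5)*(3*v - 2)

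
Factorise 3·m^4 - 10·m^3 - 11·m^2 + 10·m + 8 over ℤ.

(3·m + 2)·(m + 1)·(m - 1)·(m - 4)

By the rational root theorem, m = -1 is a root, giving the factor (m + 1) and quotient 3·m^3 - 13·m^2 + 2·m + 8.
Continuing, m = 1 is a root, giving the factor (m - 1) and quotient 3·m^2 - 10·m - 8.
The remaining quadratic factors as (m - 4)(3·m + 2).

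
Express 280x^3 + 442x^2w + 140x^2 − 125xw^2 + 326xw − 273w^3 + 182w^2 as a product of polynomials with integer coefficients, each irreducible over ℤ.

(4x − 3w + 2)(14x + 13w)(5x + 7w)

Group: 5x(56x^2 + 10xw + 28x − 39w^2 + 26w) + 7w(56x^2 + 10xw + 28x − 39w^2 + 26w); both groups contain (56x^2 + 10xw + 28x − 39w^2 + 26w), so (5x + 7w) is a factor with cofactor 56x^2 + 10xw + 28x − 39w^2 + 26w.
The cofactor groups again: 56x^2 + 10xw + 28x − 39w^2 + 26w = 4x(14x + 13w) + (−3w + 2)(14x + 13w); both groups contain (14x + 13w), giving (4x − 3w + 2)(14x + 13w).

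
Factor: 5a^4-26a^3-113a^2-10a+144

Among the possible rational roots, a = -2 is a root, giving the factor (a+2) and quotient 5a^3-36a^2-41a+72.
Continuing, a = -9/5 is a root, so (5a+9) is a factor; dividing leaves a^2-9a+8.
The remaining quadratic factors as (a-1)(a-8).

(5a+9)(a+2)(a-1)(a-8)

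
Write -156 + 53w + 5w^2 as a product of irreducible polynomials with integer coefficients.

Need a pair with product 5·(-156) = -780 and sum 53: that's 65 and -12.
Split the middle term: 5w^2 + 65w - 12w - 156 = 5w(w + 13) - 12(w + 13).

(5w - 12)(w + 13)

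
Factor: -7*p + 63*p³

7*p*(3*p + 1)*(3*p - 1)

Pull out the common factor 7*p; 9*p² - 1 is a difference of squares.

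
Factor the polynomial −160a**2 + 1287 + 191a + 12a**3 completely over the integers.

Trying the rational-root candidates, a = 9/2 is a root, so (2a − 9) is a factor; dividing leaves 6a**2 − 53a − 143.
The remaining quadratic factors as (6a + 13)(a − 11).

(2a − 9)(6a + 13)(a − 11)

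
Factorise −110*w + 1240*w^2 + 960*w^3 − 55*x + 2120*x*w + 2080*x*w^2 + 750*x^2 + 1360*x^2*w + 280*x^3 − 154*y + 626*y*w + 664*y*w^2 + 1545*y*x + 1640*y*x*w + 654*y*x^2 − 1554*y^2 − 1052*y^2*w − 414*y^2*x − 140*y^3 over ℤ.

Group: 14*y*(−10*y^2 − 26*y*x − 68*y*w − 111*y + 56*x^2 + 160*x*w + 150*x + 96*w^2 + 124*w − 11) + (5*x + 10*w)*(−10*y^2 − 26*y*x − 68*y*w − 111*y + 56*x^2 + 160*x*w + 150*x + 96*w^2 + 124*w − 11); both groups contain (−10*y^2 − 26*y*x − 68*y*w − 111*y + 56*x^2 + 160*x*w + 150*x + 96*w^2 + 124*w − 11), so (14*y + 5*x + 10*w) is a factor with cofactor −10*y^2 − 26*y*x − 68*y*w − 111*y + 56*x^2 + 160*x*w + 150*x + 96*w^2 + 124*w − 11.
The cofactor groups again: −10*y^2 − 26*y*x − 68*y*w − 111*y + 56*x^2 + 160*x*w + 150*x + 96*w^2 + 124*w − 11 = −y*(10*y − 14*x − 12*w + 1) + (−4*x − 8*w − 11)*(10*y − 14*x − 12*w + 1); both groups contain (10*y − 14*x − 12*w + 1), giving −(y + 4*x + 8*w + 11)*(10*y − 14*x − 12*w + 1).

−(10*y − 14*x − 12*w + 1)*(14*y + 5*x + 10*w)*(y + 4*x + 8*w + 11)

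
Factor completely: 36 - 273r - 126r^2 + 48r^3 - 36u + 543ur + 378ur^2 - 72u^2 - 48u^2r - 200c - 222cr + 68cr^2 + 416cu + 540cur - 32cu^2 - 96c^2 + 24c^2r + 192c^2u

Group: 8u(24c^2 - 4cu + 68cr + 50c - 6ur - 9u + 48r^2 + 66r - 9) + (r - 4)(24c^2 - 4cu + 68cr + 50c - 6ur - 9u + 48r^2 + 66r - 9); both groups contain (24c^2 - 4cu + 68cr + 50c - 6ur - 9u + 48r^2 + 66r - 9), so (8u + r - 4) is a factor with cofactor 24c^2 - 4cu + 68cr + 50c - 6ur - 9u + 48r^2 + 66r - 9.
The cofactor groups again: 24c^2 - 4cu + 68cr + 50c - 6ur - 9u + 48r^2 + 66r - 9 = 6c(4c + 6r + 9) + (-u + 8r - 1)(4c + 6r + 9); both groups contain (4c + 6r + 9), giving (6c - u + 8r - 1)(4c + 6r + 9).

(4c + 6r + 9)(6c - u + 8r - 1)(8u + r - 4)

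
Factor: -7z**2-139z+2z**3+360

(2z-5)(z+8)(z-9)

Trying the rational-root candidates, z = 5/2 is a root, giving the factor (2z-5) and quotient z**2-z-72.
The remaining quadratic factors as (z+8)(z-9).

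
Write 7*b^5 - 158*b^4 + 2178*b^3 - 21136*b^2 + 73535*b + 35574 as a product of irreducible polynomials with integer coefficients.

(7*b + 3)*(b - 11)*(b - 7)*(b^2 - 5*b + 154)

Trying the rational-root candidates, b = 11 is a root, so (b - 11) is a factor; dividing leaves 7*b^4 - 81*b^3 + 1287*b^2 - 6979*b - 3234.
Next, b = 7 is a root, so (b - 7) is a factor; dividing leaves 7*b^3 - 32*b^2 + 1063*b + 462.
Then b = -3/7 is a root, giving the factor (7*b + 3) and quotient b^2 - 5*b + 154.
The quadratic b^2 - 5*b + 154 has discriminant -591 < 0 and is irreducible over ℤ.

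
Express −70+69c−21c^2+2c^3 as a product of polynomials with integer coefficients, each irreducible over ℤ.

(2c−7)(c−2)(c−5)

Among the possible rational roots, c = 2 is a root, so (c−2) divides it; the quotient is 2c^2−17c+35.
The remaining quadratic factors as (c−5)(2c−7).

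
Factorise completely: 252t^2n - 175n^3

Factor out 7n, leaving 36t^2 - 25n^2, which is a difference of two squares.

7n(6t - 5n)(6t + 5n)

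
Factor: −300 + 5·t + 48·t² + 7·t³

(7·t − 15)·(t + 4)·(t + 5)

Testing divisors of the constant over divisors of the leading coefficient, t = −4 is a root, so (t + 4) is a factor; dividing leaves 7·t² + 20·t − 75.
The remaining quadratic factors as (t + 5)(7·t − 15).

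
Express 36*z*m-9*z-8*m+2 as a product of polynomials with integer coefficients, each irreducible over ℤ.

(4*m-1)*(9*z-2)

Group as (36*z*m-9*z) + (-8*m+2) = 9*z*(4*m-1) - 2*(4*m-1).
Both groups share the factor (4*m-1).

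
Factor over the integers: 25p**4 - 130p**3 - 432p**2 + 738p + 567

Testing divisors of the constant over divisors of the leading coefficient, p = -3 is a root, giving the factor (p + 3) and quotient 25p**3 - 205p**2 + 183p + 189.
Next, p = 7 is a root, so (p - 7) divides it; the quotient is 25p**2 - 30p - 27.
The remaining quadratic factors as (5p + 3)(5p - 9).

(5p + 3)(5p - 9)(p + 3)(p - 7)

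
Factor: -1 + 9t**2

Need a pair with product 9·(-1) = -9 and sum 0: that's -3 and 3.
Split the middle term: 9t**2 - 3t + 3t - 1 = 3t(3t - 1) + (3t - 1).

(3t + 1)(3t - 1)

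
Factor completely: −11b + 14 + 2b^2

Need a pair with product 2·14 = 28 and sum −11: that's −4 and −7.
Split the middle term: 2b^2 − 4b − 7b + 14 = 2b(b − 2) − 7(b − 2).

(2b − 7)(b − 2)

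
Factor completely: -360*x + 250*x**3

Pull out the common factor 10*x; 25*x**2 - 36 is a difference of squares.

10*x*(5*x + 6)*(5*x - 6)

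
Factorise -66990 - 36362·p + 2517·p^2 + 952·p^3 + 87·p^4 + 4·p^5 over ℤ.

Testing divisors of the constant over divisors of the leading coefficient, p = 5 is a root, so (p - 5) is a factor; dividing leaves 4·p^4 + 107·p^3 + 1487·p^2 + 9952·p + 13398.
Then p = -11 is a root, so (p + 11) divides it; the quotient is 4·p^3 + 63·p^2 + 794·p + 1218.
Then p = -7/4 is a root, so (4·p + 7) divides it; the quotient is p^2 + 14·p + 174.
The quadratic p^2 + 14·p + 174 has discriminant -500 < 0 and is irreducible over ℤ.

(4·p + 7)·(p + 11)·(p - 5)·(p^2 + 14·p + 174)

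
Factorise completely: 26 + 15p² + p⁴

(p² + 13)(p² + 2)

Substitute u = p² to get a quadratic in u, then factor.
p² + 13 is irreducible over ℤ (always positive, so no real roots).
p² + 2 is irreducible over ℤ (always positive, so no real roots).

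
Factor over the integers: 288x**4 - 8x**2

8x**2(6x + 1)(6x - 1)

Every term has a factor of 8x**2. Then 36x**2 - 1 = (6x)² − (1)².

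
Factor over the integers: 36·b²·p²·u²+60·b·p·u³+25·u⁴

Every term has a factor of u²; factoring it out leaves 36·b²·p²+60·b·p·u+25·u².
Recognize a perfect-square trinomial with the parts 6·b·p and 5·u.

u²·(6·b·p+5·u)²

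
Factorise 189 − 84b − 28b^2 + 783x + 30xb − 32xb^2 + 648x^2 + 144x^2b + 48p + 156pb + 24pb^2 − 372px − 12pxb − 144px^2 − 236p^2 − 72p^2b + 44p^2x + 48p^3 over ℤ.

Group: 4p(12p^2 − 16px − 12pb − 68p + 16xb + 72x + 14b + 63) + (9x − 2b + 3)(12p^2 − 16px − 12pb − 68p + 16xb + 72x + 14b + 63); both groups contain (12p^2 − 16px − 12pb − 68p + 16xb + 72x + 14b + 63), so (4p + 9x − 2b + 3) is a factor with cofactor 12p^2 − 16px − 12pb − 68p + 16xb + 72x + 14b + 63.
The cofactor groups again: 12p^2 − 16px − 12pb − 68p + 16xb + 72x + 14b + 63 = 6p(2p − 2b − 9) + (−8x − 7)(2p − 2b − 9); both groups contain (2p − 2b − 9), giving (6p − 8x − 7)(2p − 2b − 9).

(2p − 2b − 9)(4p + 9x − 2b + 3)(6p − 8x − 7)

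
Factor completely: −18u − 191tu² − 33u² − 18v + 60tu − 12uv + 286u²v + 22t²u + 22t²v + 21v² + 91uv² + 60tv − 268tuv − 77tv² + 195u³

Group: 11t(2tu + 2tv − 15u² − 22uv + 6u − 7v² + 6v) + (−13u − 3)(2tu + 2tv − 15u² − 22uv + 6u − 7v² + 6v); both groups contain (2tu + 2tv − 15u² − 22uv + 6u − 7v² + 6v), so (11t − 13u − 3) is a factor with cofactor 2tu + 2tv − 15u² − 22uv + 6u − 7v² + 6v.
The cofactor groups again: 2tu + 2tv − 15u² − 22uv + 6u − 7v² + 6v = 2t(u + v) + (−15u − 7v + 6)(u + v); both groups contain (u + v), giving (2t − 15u − 7v + 6)(u + v).

(11t − 13u − 3)(2t − 15u − 7v + 6)(u + v)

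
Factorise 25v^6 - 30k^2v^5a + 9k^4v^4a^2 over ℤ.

v^4(3k^2a - 5v)^2

Factor out v^4 first: what remains is 9k^4a^2 - 30k^2va + 25v^2.
Recognize a perfect-square trinomial with the parts 5v and 3k^2a.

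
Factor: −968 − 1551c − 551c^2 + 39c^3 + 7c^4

Trying the rational-root candidates, c = 8 is a root, giving the factor (c − 8) and quotient 7c^3 + 95c^2 + 209c + 121.
Then c = −11 is a root, giving the factor (c + 11) and quotient 7c^2 + 18c + 11.
The remaining quadratic factors as (c + 1)(7c + 11).

(7c + 11)(c + 1)(c + 11)(c − 8)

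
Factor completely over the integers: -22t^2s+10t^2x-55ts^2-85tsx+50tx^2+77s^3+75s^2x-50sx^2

-(t-s)(11s-5x)(2t+7s+10x)

Group: 11s(-2t^2-5ts-10tx+7s^2+10sx) - 5x(-2t^2-5ts-10tx+7s^2+10sx); both groups contain (-2t^2-5ts-10tx+7s^2+10sx), so (11s-5x) is a factor with cofactor -2t^2-5ts-10tx+7s^2+10sx.
The cofactor groups again: -2t^2-5ts-10tx+7s^2+10sx = -2t(t-s) + (-7s-10x)(t-s); both groups contain (t-s), giving -(2t+7s+10x)(t-s).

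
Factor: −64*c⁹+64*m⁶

−64*(c³−m²)*(c⁶+c³*m²+m⁴)

Pull out the common factor 64, leaving −c⁹+m⁶.
Recognize a difference of cubes with the parts m² and c³.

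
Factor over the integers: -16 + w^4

(w + 2)·(w - 2)·(w^2 + 4)

Difference of squares twice: with A = w and B = 2, A⁴ − B⁴ = (A² − B²)(A² + B²), and A² − B² factors again.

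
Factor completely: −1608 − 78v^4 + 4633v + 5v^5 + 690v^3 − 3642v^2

By the rational root theorem, v = 1 is a root, so (v − 1) is a factor; dividing leaves 5v^4 − 73v^3 + 617v^2 − 3025v + 1608.
Continuing, v = 8 is a root, so (v − 8) is a factor; dividing leaves 5v^3 − 33v^2 + 353v − 201.
Next, v = 3/5 is a root, so (5v − 3) is a factor; dividing leaves v^2 − 6v + 67.
The quadratic v^2 − 6v + 67 has discriminant −232 < 0 and is irreducible over ℤ.

(5v − 3)(v − 1)(v − 8)(v^2 − 6v + 67)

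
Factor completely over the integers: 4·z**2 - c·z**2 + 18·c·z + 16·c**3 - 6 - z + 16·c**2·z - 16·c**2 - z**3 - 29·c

(4·c + z + 1)·(4·c - z + 3)·(c + z - 2)

Group: 4·c·(4·c**2 + 3·c·z - 5·c - z**2 + 5·z - 6) + (z + 1)·(4·c**2 + 3·c·z - 5·c - z**2 + 5·z - 6); both groups contain (4·c**2 + 3·c·z - 5·c - z**2 + 5·z - 6), so (4·c + z + 1) is a factor with cofactor 4·c**2 + 3·c·z - 5·c - z**2 + 5·z - 6.
The cofactor groups again: 4·c**2 + 3·c·z - 5·c - z**2 + 5·z - 6 = 4·c·(c + z - 2) + (-z + 3)·(c + z - 2); both groups contain (c + z - 2), giving (4·c - z + 3)·(c + z - 2).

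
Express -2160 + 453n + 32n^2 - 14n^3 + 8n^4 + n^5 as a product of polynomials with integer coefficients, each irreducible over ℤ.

(n + 5)(n + 9)(n - 3)(n^2 - 3n + 16)

Testing divisors of the constant over divisors of the leading coefficient, n = -9 is a root, giving the factor (n + 9) and quotient n^4 - n^3 - 5n^2 + 77n - 240.
Then n = -5 is a root, so (n + 5) divides it; the quotient is n^3 - 6n^2 + 25n - 48.
Then n = 3 is a root, giving the factor (n - 3) and quotient n^2 - 3n + 16.
The quadratic n^2 - 3n + 16 has discriminant -55 < 0 and is irreducible over ℤ.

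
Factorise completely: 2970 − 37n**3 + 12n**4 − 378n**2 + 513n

(3n + 11)(4n − 15)(n + 3)(n − 6)

Among the possible rational roots, n = −3 is a root, so (n + 3) is a factor; dividing leaves 12n**3 − 73n**2 − 159n + 990.
Next, n = 6 is a root, giving the factor (n − 6) and quotient 12n**2 − n − 165.
The remaining quadratic factors as (3n + 11)(4n − 15).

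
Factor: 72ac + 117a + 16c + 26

Group as (72ac + 117a) + (16c + 26) = 9a(8c + 13) + 2(8c + 13).
Both groups share the factor (8c + 13).

(8c + 13)(9a + 2)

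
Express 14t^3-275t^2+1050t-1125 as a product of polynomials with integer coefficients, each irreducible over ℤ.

(2t-5)(7t-15)(t-15)

By the rational root theorem, t = 15/7 is a root, giving the factor (7t-15) and quotient 2t^2-35t+75.
The remaining quadratic factors as (t-15)(2t-5).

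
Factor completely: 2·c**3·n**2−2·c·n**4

2·c·n**2·(c+n)·(c−n)

Every term has a factor of 2·c·n**2. Then c**2−n**2 = (c)² − (n)².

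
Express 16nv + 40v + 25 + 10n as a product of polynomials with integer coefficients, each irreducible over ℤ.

(2n + 5)(8v + 5)

Group as (16nv + 10n) + (40v + 25) = 2n(8v + 5) + 5(8v + 5).
Both groups share the factor (8v + 5).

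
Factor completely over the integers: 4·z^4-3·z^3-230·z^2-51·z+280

Among the possible rational roots, z = 8 is a root, so (z-8) divides it; the quotient is 4·z^3+29·z^2+2·z-35.
Continuing, z = 1 is a root, giving the factor (z-1) and quotient 4·z^2+33·z+35.
The remaining quadratic factors as (z+7)(4·z+5).

(4·z+5)·(z+7)·(z-1)·(z-8)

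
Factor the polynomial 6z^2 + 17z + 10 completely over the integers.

(6z + 5)(z + 2)

Need a pair with product 6·10 = 60 and sum 17: that's 5 and 12.
Split the middle term: 6z^2 + 5z + 12z + 10 = z(6z + 5) + 2(6z + 5).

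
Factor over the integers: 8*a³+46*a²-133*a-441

Among the possible rational roots, a = 7/2 is a root, so (2*a-7) is a factor; dividing leaves 4*a²+37*a+63.
The remaining quadratic factors as (a+7)(4*a+9).

(2*a-7)*(4*a+9)*(a+7)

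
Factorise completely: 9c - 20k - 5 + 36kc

(4k + 1)(9c - 5)

Group as (36kc - 20k) + (9c - 5) = 4k(9c - 5) + (9c - 5).
Both groups share the factor (9c - 5).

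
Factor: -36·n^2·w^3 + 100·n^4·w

Every term has a factor of 4·n^2·w. Then 25·n^2 - 9·w^2 = (5·n)² − (3·w)².

4·n^2·w·(5·n + 3·w)·(5·n - 3·w)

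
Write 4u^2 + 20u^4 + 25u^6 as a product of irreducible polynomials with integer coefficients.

Factor out u^2 first: what remains is 25u^4 + 20u^2 + 4.
Recognize a perfect-square trinomial with the parts 5u^2 and 2.

u^2(5u^2 + 2)^2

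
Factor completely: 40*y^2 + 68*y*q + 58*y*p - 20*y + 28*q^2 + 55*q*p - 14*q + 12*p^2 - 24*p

(10*y + 7*q + 12*p)*(4*y + 4*q + p - 2)

Group: 4*y*(10*y + 7*q + 12*p) + (4*q + p - 2)*(10*y + 7*q + 12*p); both groups contain (10*y + 7*q + 12*p).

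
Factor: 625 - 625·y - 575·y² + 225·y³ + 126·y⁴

Trying the rational-root candidates, y = 5/3 is a root, so (3·y - 5) is a factor; dividing leaves 42·y³ + 145·y² + 50·y - 125.
Then y = -5/3 is a root, so (3·y + 5) divides it; the quotient is 14·y² + 25·y - 25.
The remaining quadratic factors as (2·y + 5)(7·y - 5).

(2·y + 5)·(3·y + 5)·(3·y - 5)·(7·y - 5)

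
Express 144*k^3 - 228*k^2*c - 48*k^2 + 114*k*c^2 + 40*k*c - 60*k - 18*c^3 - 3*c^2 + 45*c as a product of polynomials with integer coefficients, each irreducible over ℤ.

Group: 4*k*(36*k^2 - 30*k*c - 12*k + 6*c^2 + c - 15) - 3*c*(36*k^2 - 30*k*c - 12*k + 6*c^2 + c - 15); both groups contain (36*k^2 - 30*k*c - 12*k + 6*c^2 + c - 15), so (4*k - 3*c) is a factor with cofactor 36*k^2 - 30*k*c - 12*k + 6*c^2 + c - 15.
The cofactor groups again: 36*k^2 - 30*k*c - 12*k + 6*c^2 + c - 15 = 6*k*(6*k - 3*c - 5) + (-2*c + 3)*(6*k - 3*c - 5); both groups contain (6*k - 3*c - 5), giving (6*k - 2*c + 3)*(6*k - 3*c - 5).

(6*k - 2*c + 3)*(4*k - 3*c)*(6*k - 3*c - 5)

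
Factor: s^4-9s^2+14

Substitute u = s^2 to get a quadratic in u, then factor.
s^2-7 is irreducible over ℤ (7 is not a perfect square).
s^2-2 is irreducible over ℤ (2 is not a perfect square).

(s^2-2)(s^2-7)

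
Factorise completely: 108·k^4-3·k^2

3·k^2·(6·k+1)·(6·k-1)

Factor out 3·k^2, leaving 36·k^2-1, which is a difference of two squares.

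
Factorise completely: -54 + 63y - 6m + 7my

Group as (7my - 6m) + (63y - 54) = m(7y - 6) + 9(7y - 6).
Both groups share the factor (7y - 6).

(7y - 6)(m + 9)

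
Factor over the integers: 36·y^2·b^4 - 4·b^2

4·b^2·(3·y·b + 1)·(3·y·b - 1)

Factor out 4·b^2 first: what remains is 9·y^2·b^2 - 1.
Recognize a difference of squares with the parts 3·y·b and 1.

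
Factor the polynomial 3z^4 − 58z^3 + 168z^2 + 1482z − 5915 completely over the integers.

(3z − 13)(z + 5)(z − 13)(z − 7)

Testing divisors of the constant over divisors of the leading coefficient, z = −5 is a root, giving the factor (z + 5) and quotient 3z^3 − 73z^2 + 533z − 1183.
Next, z = 13 is a root, giving the factor (z − 13) and quotient 3z^2 − 34z + 91.
The remaining quadratic factors as (3z − 13)(z − 7).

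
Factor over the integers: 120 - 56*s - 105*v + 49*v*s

(7*s - 15)*(7*v - 8)

Group as (49*v*s - 105*v) + (-56*s + 120) = 7*v*(7*s - 15) - 8*(7*s - 15).
Both groups share the factor (7*s - 15).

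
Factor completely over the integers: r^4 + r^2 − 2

(r + 1)(r − 1)(r^2 + 2)

Substitute u = r^2 to get a quadratic in u, then factor.
r^2 + 2 is irreducible over ℤ (always positive, so no real roots).
r^2 − 1 is a difference of squares.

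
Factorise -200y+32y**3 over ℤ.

8y(2y+5)(2y-5)

Every term has a factor of 8y. Then 4y**2-25 = (2y)² − (5)².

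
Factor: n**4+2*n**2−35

Substitute u = n**2 to get a quadratic in u, then factor.
n**2−5 is irreducible over ℤ (5 is not a perfect square).
n**2+7 is irreducible over ℤ (always positive, so no real roots).

(n**2+7)*(n**2−5)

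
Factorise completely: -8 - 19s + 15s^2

Need a pair with product 15·(-8) = -120 and sum -19: that's -24 and 5.
Split the middle term: 15s^2 - 24s + 5s - 8 = 3s(5s - 8) + (5s - 8).

(3s + 1)(5s - 8)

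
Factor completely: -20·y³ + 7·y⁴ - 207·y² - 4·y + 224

Testing divisors of the constant over divisors of the leading coefficient, y = -8/7 is a root, so (7·y + 8) divides it; the quotient is y³ - 4·y² - 25·y + 28.
Continuing, y = -4 is a root, so (y + 4) divides it; the quotient is y² - 8·y + 7.
The remaining quadratic factors as (y - 7)(y - 1).

(7·y + 8)·(y + 4)·(y - 1)·(y - 7)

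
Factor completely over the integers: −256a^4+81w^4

Write as (9w^2)² − (16a^2)², then factor 9w^2−16a^2 once more.

(3w−4a)(3w+4a)(9w^2+16a^2)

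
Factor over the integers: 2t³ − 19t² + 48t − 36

Testing divisors of the constant over divisors of the leading coefficient, t = 2 is a root, so (t − 2) is a factor; dividing leaves 2t² − 15t + 18.
The remaining quadratic factors as (t − 6)(2t − 3).

(2t − 3)(t − 2)(t − 6)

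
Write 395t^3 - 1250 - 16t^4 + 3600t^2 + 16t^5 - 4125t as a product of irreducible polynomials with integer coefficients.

(4t + 1)(4t - 5)(t + 5)(t^2 - 5t + 50)

Trying the rational-root candidates, t = 5/4 is a root, so (4t - 5) is a factor; dividing leaves 4t^4 + t^3 + 100t^2 + 1025t + 250.
Then t = -5 is a root, so (t + 5) is a factor; dividing leaves 4t^3 - 19t^2 + 195t + 50.
Next, t = -1/4 is a root, so (4t + 1) divides it; the quotient is t^2 - 5t + 50.
The quadratic t^2 - 5t + 50 has discriminant -175 < 0 and is irreducible over ℤ.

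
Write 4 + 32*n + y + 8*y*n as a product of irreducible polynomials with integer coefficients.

(8*n + 1)*(y + 4)

Group as (8*y*n + y) + (32*n + 4) = y*(8*n + 1) + 4*(8*n + 1).
Both groups share the factor (8*n + 1).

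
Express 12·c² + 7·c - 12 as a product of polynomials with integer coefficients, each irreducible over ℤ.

Need a pair with product 12·(-12) = -144 and sum 7: that's 16 and -9.
Split the middle term: 12·c² + 16·c - 9·c - 12 = 4·c·(3·c + 4) - 3·(3·c + 4).

(3·c + 4)·(4·c - 3)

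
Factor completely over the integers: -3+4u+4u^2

(2u+3)(2u-1)

Need a pair with product 4·(-3) = -12 and sum 4: that's -2 and 6.
Split the middle term: 4u^2-2u + 6u-3 = 2u(2u-1) + 3(2u-1).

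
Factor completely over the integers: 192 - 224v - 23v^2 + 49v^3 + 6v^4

(2v - 3)(3v + 8)(v + 8)(v - 1)

Trying the rational-root candidates, v = 1 is a root, so (v - 1) is a factor; dividing leaves 6v^3 + 55v^2 + 32v - 192.
Continuing, v = -8/3 is a root, so (3v + 8) is a factor; dividing leaves 2v^2 + 13v - 24.
The remaining quadratic factors as (v + 8)(2v - 3).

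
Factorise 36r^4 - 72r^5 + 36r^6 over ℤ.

36r^4(r - 1)^2

Pull out the common factor 36r^4, leaving r^2 - 2r + 1.
Recognize a perfect-square trinomial with the parts 1 and r.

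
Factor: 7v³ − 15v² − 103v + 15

(7v − 1)(v + 3)(v − 5)

By the rational root theorem, v = −3 is a root, giving the factor (v + 3) and quotient 7v² − 36v + 5.
The remaining quadratic factors as (7v − 1)(v − 5).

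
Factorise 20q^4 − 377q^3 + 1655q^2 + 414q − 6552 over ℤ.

Testing divisors of the constant over divisors of the leading coefficient, q = 13/5 is a root, so (5q − 13) is a factor; dividing leaves 4q^3 − 65q^2 + 162q + 504.
Continuing, q = 6 is a root, so (q − 6) is a factor; dividing leaves 4q^2 − 41q − 84.
The remaining quadratic factors as (q − 12)(4q + 7).

(4q + 7)(5q − 13)(q − 12)(q − 6)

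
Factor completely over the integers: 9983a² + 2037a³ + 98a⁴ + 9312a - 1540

Among the possible rational roots, a = -10/7 is a root, so (7a + 10) is a factor; dividing leaves 14a³ + 271a² + 1039a - 154.
Next, a = -11/2 is a root, giving the factor (2a + 11) and quotient 7a² + 97a - 14.
The remaining quadratic factors as (7a - 1)(a + 14).

(2a + 11)(7a + 10)(7a - 1)(a + 14)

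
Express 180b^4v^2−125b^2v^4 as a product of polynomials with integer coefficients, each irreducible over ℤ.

5b^2v^2(6b+5v)(6b−5v)

Every term has a factor of 5b^2v^2. Then 36b^2−25v^2 = (6b)² − (5v)².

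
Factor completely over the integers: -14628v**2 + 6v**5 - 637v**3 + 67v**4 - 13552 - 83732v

(6v + 1)(v + 11)(v - 14)(v**2 + 14v + 88)

Testing divisors of the constant over divisors of the leading coefficient, v = 14 is a root, giving the factor (v - 14) and quotient 6v**4 + 151v**3 + 1477v**2 + 6050v + 968.
Next, v = -1/6 is a root, giving the factor (6v + 1) and quotient v**3 + 25v**2 + 242v + 968.
Then v = -11 is a root, giving the factor (v + 11) and quotient v**2 + 14v + 88.
The quadratic v**2 + 14v + 88 has discriminant -156 < 0 and is irreducible over ℤ.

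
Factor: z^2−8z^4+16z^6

z^2(2z+1)^2(2z−1)^2

Pull out the common factor z^2, leaving 16z^4−8z^2+1.
Recognize a perfect-square trinomial with the parts 4z^2 and 1.
4z^2−1 is again a difference of squares: (2z−1)(2z+1).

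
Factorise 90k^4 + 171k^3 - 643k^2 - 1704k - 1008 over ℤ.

Among the possible rational roots, k = -4/3 is a root, so (3k + 4) is a factor; dividing leaves 30k^3 + 17k^2 - 237k - 252.
Then k = -7/6 is a root, so (6k + 7) divides it; the quotient is 5k^2 - 3k - 36.
The remaining quadratic factors as (5k + 12)(k - 3).

(3k + 4)(5k + 12)(6k + 7)(k - 3)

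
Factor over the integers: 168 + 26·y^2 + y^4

Substitute u = y^2 to get a quadratic in u, then factor.
y^2 + 12 is irreducible over ℤ (always positive, so no real roots).
y^2 + 14 is irreducible over ℤ (always positive, so no real roots).

(y^2 + 12)·(y^2 + 14)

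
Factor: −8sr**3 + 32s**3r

8rs(2s − r)(2s + r)

Factor out 8sr, leaving 4s**2 − r**2, which is a difference of two squares.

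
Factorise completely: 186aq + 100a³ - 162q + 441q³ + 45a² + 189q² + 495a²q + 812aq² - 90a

Group: 4a(25a² + 80aq + 30a + 63q² + 54q) + (7q - 3)(25a² + 80aq + 30a + 63q² + 54q); both groups contain (25a² + 80aq + 30a + 63q² + 54q), so (4a + 7q - 3) is a factor with cofactor 25a² + 80aq + 30a + 63q² + 54q.
The cofactor groups again: 25a² + 80aq + 30a + 63q² + 54q = 5a(5a + 7q + 6) + 9q(5a + 7q + 6); both groups contain (5a + 7q + 6), giving (5a + 9q)(5a + 7q + 6).

(4a + 7q - 3)(5a + 7q + 6)(5a + 9q)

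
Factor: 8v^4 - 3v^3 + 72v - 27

Group as (8v^4 + 72v) + (-3v^3 - 27) = 8v(v^3 + 9) - 3(v^3 + 9).
Both groups share the factor (v^3 + 9).

(8v - 3)(v^3 + 9)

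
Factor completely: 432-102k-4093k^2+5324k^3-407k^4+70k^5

Testing divisors of the constant over divisors of the leading coefficient, k = 1/2 is a root, so (2k-1) divides it; the quotient is 35k^4-186k^3+2569k^2-762k-432.
Next, k = -2/7 is a root, so (7k+2) divides it; the quotient is 5k^3-28k^2+375k-216.
Continuing, k = 3/5 is a root, so (5k-3) divides it; the quotient is k^2-5k+72.
The quadratic k^2-5k+72 has discriminant -263 < 0 and is irreducible over ℤ.

(2k-1)(5k-3)(7k+2)(k^2-5k+72)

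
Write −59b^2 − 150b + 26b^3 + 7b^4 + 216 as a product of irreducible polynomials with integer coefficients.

(7b − 9)(b + 3)(b + 4)(b − 2)

Testing divisors of the constant over divisors of the leading coefficient, b = −3 is a root, giving the factor (b + 3) and quotient 7b^3 + 5b^2 − 74b + 72.
Continuing, b = −4 is a root, giving the factor (b + 4) and quotient 7b^2 − 23b + 18.
The remaining quadratic factors as (b − 2)(7b − 9).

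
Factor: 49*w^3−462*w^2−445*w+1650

(7*w+15)*(7*w−11)*(w−10)

By the rational root theorem, w = 10 is a root, so (w−10) divides it; the quotient is 49*w^2+28*w−165.
The remaining quadratic factors as (7*w+15)(7*w−11).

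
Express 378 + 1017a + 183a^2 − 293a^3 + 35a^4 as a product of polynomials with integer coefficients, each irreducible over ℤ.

(5a + 6)(7a + 3)(a − 3)(a − 7)

By the rational root theorem, a = −3/7 is a root, giving the factor (7a + 3) and quotient 5a^3 − 44a^2 + 45a + 126.
Next, a = 7 is a root, so (a − 7) is a factor; dividing leaves 5a^2 − 9a − 18.
The remaining quadratic factors as (a − 3)(5a + 6).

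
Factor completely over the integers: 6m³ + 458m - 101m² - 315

Testing divisors of the constant over divisors of the leading coefficient, m = 9 is a root, so (m - 9) divides it; the quotient is 6m² - 47m + 35.
The remaining quadratic factors as (m - 7)(6m - 5).

(6m - 5)(m - 7)(m - 9)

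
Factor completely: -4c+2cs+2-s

Group as (2cs-4c) + (-s+2) = 2c(s-2) - (s-2).
Both groups share the factor (s-2).

(2c-1)(s-2)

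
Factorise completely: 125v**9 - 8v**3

Pull out the common factor v**3, leaving 125v**6 - 8.
Recognize a difference of cubes with the parts 5v**2 and 2.

v**3(5v**2 - 2)(25v**4 + 10v**2 + 4)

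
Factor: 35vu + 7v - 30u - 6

(5u + 1)(7v - 6)

Group as (35vu + 7v) + (-30u - 6) = 7v(5u + 1) - 6(5u + 1).
Both groups share the factor (5u + 1).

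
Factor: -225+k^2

Two integers with product -225 and sum 0 are -15 and 15.

(k+15)·(k-15)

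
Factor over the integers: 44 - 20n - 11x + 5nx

Group as (5nx - 20n) + (-11x + 44) = 5n(x - 4) - 11(x - 4).
Both groups share the factor (x - 4).

(5n - 11)(x - 4)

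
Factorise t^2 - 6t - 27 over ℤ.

(t + 3)(t - 9)

Two integers with product -27 and sum -6 are 3 and -9.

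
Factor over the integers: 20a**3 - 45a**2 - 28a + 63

Group as (20a**3 - 28a) + (-45a**2 + 63) = 4a(5a**2 - 7) - 9(5a**2 - 7).
Both groups share the factor (5a**2 - 7).

(4a - 9)(5a**2 - 7)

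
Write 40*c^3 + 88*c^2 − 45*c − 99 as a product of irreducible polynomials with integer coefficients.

(5*c + 11)*(8*c^2 − 9)

Group as (40*c^3 − 45*c) + (88*c^2 − 99) = 5*c*(8*c^2 − 9) + 11*(8*c^2 − 9).
Both groups share the factor (8*c^2 − 9).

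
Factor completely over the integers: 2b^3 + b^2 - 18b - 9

(2b + 1)(b + 3)(b - 3)

Testing divisors of the constant over divisors of the leading coefficient, b = 3 is a root, so (b - 3) divides it; the quotient is 2b^2 + 7b + 3.
The remaining quadratic factors as (b + 3)(2b + 1).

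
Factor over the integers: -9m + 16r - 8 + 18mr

Group as (18mr - 9m) + (16r - 8) = 9m(2r - 1) + 8(2r - 1).
Both groups share the factor (2r - 1).

(2r - 1)(9m + 8)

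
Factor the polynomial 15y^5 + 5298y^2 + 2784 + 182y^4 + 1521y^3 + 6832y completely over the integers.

(3y + 4)(5y + 4)(y + 3)(y^2 + 7y + 58)

Among the possible rational roots, y = −4/5 is a root, giving the factor (5y + 4) and quotient 3y^4 + 34y^3 + 277y^2 + 838y + 696.
Continuing, y = −4/3 is a root, giving the factor (3y + 4) and quotient y^3 + 10y^2 + 79y + 174.
Continuing, y = −3 is a root, so (y + 3) is a factor; dividing leaves y^2 + 7y + 58.
The quadratic y^2 + 7y + 58 has discriminant −183 < 0 and is irreducible over ℤ.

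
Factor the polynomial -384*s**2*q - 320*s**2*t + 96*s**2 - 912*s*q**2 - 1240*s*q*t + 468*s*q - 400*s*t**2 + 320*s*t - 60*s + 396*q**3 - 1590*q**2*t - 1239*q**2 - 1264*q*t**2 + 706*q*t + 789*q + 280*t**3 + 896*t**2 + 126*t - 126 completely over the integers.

Group: 4*s*(-96*s*q - 80*s*t + 24*s + 36*q**2 - 138*q*t - 93*q - 140*t**2 - 28*t + 21) + (11*q - 2*t - 6)*(-96*s*q - 80*s*t + 24*s + 36*q**2 - 138*q*t - 93*q - 140*t**2 - 28*t + 21); both groups contain (-96*s*q - 80*s*t + 24*s + 36*q**2 - 138*q*t - 93*q - 140*t**2 - 28*t + 21), so (4*s + 11*q - 2*t - 6) is a factor with cofactor -96*s*q - 80*s*t + 24*s + 36*q**2 - 138*q*t - 93*q - 140*t**2 - 28*t + 21.
The cofactor groups again: -96*s*q - 80*s*t + 24*s + 36*q**2 - 138*q*t - 93*q - 140*t**2 - 28*t + 21 = -12*q*(8*s - 3*q + 14*t + 7) + (-10*t + 3)*(8*s - 3*q + 14*t + 7); both groups contain (8*s - 3*q + 14*t + 7), giving -(12*q + 10*t - 3)*(8*s - 3*q + 14*t + 7).

-(8*s - 3*q + 14*t + 7)*(4*s + 11*q - 2*t - 6)*(12*q + 10*t - 3)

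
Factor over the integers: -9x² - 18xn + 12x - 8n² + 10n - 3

Group: -3x(3x + 4n - 3) + (-2n + 1)(3x + 4n - 3); both groups contain (3x + 4n - 3).

-(3x + 2n - 1)(3x + 4n - 3)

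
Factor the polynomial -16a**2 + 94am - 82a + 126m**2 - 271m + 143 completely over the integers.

-(2a - 14m + 13)(8a + 9m - 11)

Group: -2a(8a + 9m - 11) + (14m - 13)(8a + 9m - 11); both groups contain (8a + 9m - 11).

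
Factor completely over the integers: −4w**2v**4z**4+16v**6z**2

Every term has a factor of 4v**4z**2; factoring it out leaves −w**2z**2+4v**2.
Recognize a difference of squares with the parts 2v and wz.

−4v**4z**2(wz−2v)(wz+2v)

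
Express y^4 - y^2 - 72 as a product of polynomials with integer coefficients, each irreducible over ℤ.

(y + 3)*(y - 3)*(y^2 + 8)

Substitute u = y^2 to get a quadratic in u, then factor.
y^2 - 9 is a difference of squares.
y^2 + 8 is irreducible over ℤ (always positive, so no real roots).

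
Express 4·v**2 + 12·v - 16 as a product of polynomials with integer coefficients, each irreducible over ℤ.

Pull out the common factor 4, then factor the remaining trinomial.

4·(v + 4)·(v - 1)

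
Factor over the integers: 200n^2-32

Every term has a factor of 8. Then 25n^2-4 = (5n)² − (2)².

8(5n+2)(5n-2)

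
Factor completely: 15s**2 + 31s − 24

Need a pair with product 15·(−24) = −360 and sum 31: that's 40 and −9.
Split the middle term: 15s**2 + 40s − 9s − 24 = 5s(3s + 8) − 3(3s + 8).

(3s + 8)(5s − 3)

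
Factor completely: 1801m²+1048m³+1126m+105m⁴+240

Among the possible rational roots, m = -5/7 is a root, so (7m+5) is a factor; dividing leaves 15m³+139m²+158m+48.
Continuing, m = -2/3 is a root, so (3m+2) divides it; the quotient is 5m²+43m+24.
The remaining quadratic factors as (5m+3)(m+8).

(3m+2)(5m+3)(7m+5)(m+8)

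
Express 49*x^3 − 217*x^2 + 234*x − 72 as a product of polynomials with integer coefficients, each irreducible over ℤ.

(7*x − 4)*(7*x − 6)*(x − 3)

Trying the rational-root candidates, x = 3 is a root, so (x − 3) is a factor; dividing leaves 49*x^2 − 70*x + 24.
The remaining quadratic factors as (7*x − 4)(7*x − 6).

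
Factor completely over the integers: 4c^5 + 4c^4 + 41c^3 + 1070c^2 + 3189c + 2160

(2c + 5)(2c + 9)(c + 1)(c^2 - 7c + 48)

By the rational root theorem, c = -1 is a root, giving the factor (c + 1) and quotient 4c^4 + 41c^2 + 1029c + 2160.
Then c = -5/2 is a root, so (2c + 5) is a factor; dividing leaves 2c^3 - 5c^2 + 33c + 432.
Continuing, c = -9/2 is a root, giving the factor (2c + 9) and quotient c^2 - 7c + 48.
The quadratic c^2 - 7c + 48 has discriminant -143 < 0 and is irreducible over ℤ.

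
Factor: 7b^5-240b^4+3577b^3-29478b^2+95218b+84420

Trying the rational-root candidates, b = 14 is a root, so (b-14) is a factor; dividing leaves 7b^4-142b^3+1589b^2-7232b-6030.
Continuing, b = -5/7 is a root, giving the factor (7b+5) and quotient b^3-21b^2+242b-1206.
Next, b = 9 is a root, so (b-9) divides it; the quotient is b^2-12b+134.
The quadratic b^2-12b+134 has discriminant -392 < 0 and is irreducible over ℤ.

(7b+5)(b-14)(b-9)(b^2-12b+134)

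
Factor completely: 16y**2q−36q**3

4q(2y−3q)(2y+3q)

Every term has a factor of 4q. Then 4y**2−9q**2 = (2y)² − (3q)².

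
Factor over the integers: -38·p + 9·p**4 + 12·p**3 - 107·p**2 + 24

(3·p + 2)·(3·p - 1)·(p + 4)·(p - 3)

Testing divisors of the constant over divisors of the leading coefficient, p = -4 is a root, so (p + 4) divides it; the quotient is 9·p**3 - 24·p**2 - 11·p + 6.
Continuing, p = -2/3 is a root, giving the factor (3·p + 2) and quotient 3·p**2 - 10·p + 3.
The remaining quadratic factors as (p - 3)(3·p - 1).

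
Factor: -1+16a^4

(2a+1)(2a-1)(4a^2+1)

(2a)⁴ − (1)⁴ = ((2a)² − (1)²)((2a)² + (1)²); the first factor splits again, the second (4a^2+1) is irreducible.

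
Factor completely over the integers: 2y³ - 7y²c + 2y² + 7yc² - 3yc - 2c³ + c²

(y - 2c + 1)(2y - c)(y - c)

Group: y(2y² - 5yc + 2y + 2c² - c) - c(2y² - 5yc + 2y + 2c² - c); both groups contain (2y² - 5yc + 2y + 2c² - c), so (y - c) is a factor with cofactor 2y² - 5yc + 2y + 2c² - c.
The cofactor groups again: 2y² - 5yc + 2y + 2c² - c = 2y(y - 2c + 1) - c(y - 2c + 1); both groups contain (y - 2c + 1), giving (2y - c)(y - 2c + 1).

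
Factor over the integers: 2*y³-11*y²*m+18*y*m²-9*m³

Group: y*(2*y²-5*y*m+3*m²) - 3*m*(2*y²-5*y*m+3*m²); both groups contain (2*y²-5*y*m+3*m²), so (y-3*m) is a factor with cofactor 2*y²-5*y*m+3*m².
The cofactor groups again: 2*y²-5*y*m+3*m² = 2*y*(y-m) - 3*m*(y-m); both groups contain (y-m), giving (2*y-3*m)*(y-m).

(2*y-3*m)*(y-3*m)*(y-m)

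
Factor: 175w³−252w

Every term has a factor of 7w. Then 25w²−36 = (5w)² − (6)².

7w(5w+6)(5w−6)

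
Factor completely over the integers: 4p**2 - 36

Every term has a factor of 4. Then p**2 - 9 = (p)² − (3)².

4(p + 3)(p - 3)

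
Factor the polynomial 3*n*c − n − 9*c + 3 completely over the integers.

(3*c − 1)*(n − 3)

Group as (3*n*c − n) + (−9*c + 3) = n*(3*c − 1) − 3*(3*c − 1).
Both groups share the factor (3*c − 1).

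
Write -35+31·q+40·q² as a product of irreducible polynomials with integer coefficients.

(5·q+7)·(8·q-5)

Need a pair with product 40·(-35) = -1400 and sum 31: that's -25 and 56.
Split the middle term: 40·q²-25·q + 56·q-35 = 5·q·(8·q-5) + 7·(8·q-5).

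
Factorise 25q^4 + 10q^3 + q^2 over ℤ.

q^2(5q + 1)^2

Factor out q^2 first: what remains is 25q^2 + 10q + 1.
Recognize a perfect-square trinomial with the parts 5q and 1.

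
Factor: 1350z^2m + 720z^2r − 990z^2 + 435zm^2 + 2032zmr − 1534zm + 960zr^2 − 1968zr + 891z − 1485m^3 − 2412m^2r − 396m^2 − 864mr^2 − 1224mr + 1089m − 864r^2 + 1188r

(10z − 9m − 9)(9z + 11m + 12r)(15m + 8r − 11)

Group: 15m(90z^2 + 29zm + 120zr − 81z − 99m^2 − 108mr − 99m − 108r) + (8r − 11)(90z^2 + 29zm + 120zr − 81z − 99m^2 − 108mr − 99m − 108r); both groups contain (90z^2 + 29zm + 120zr − 81z − 99m^2 − 108mr − 99m − 108r), so (15m + 8r − 11) is a factor with cofactor 90z^2 + 29zm + 120zr − 81z − 99m^2 − 108mr − 99m − 108r.
The cofactor groups again: 90z^2 + 29zm + 120zr − 81z − 99m^2 − 108mr − 99m − 108r = 9z(10z − 9m − 9) + (11m + 12r)(10z − 9m − 9); both groups contain (10z − 9m − 9), giving (9z + 11m + 12r)(10z − 9m − 9).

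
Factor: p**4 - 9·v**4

(p**2 + 3·v**2)·(p**2 - 3·v**2)

Recognize a difference of squares with the parts p**2 and 3·v**2.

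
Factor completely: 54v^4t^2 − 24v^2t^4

6t^2v^2(3v − 2t)(3v + 2t)

Factor out 6v^2t^2, leaving 9v^2 − 4t^2, which is a difference of two squares.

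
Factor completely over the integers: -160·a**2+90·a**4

10·a**2·(3·a+4)·(3·a-4)

Factor out 10·a**2, leaving 9·a**2-16, which is a difference of two squares.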